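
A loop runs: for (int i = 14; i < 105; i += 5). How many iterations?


Loop starts at i = 14, increments by 5, stops when i >= 105.
Number of iterations = ceil((105 - 14) / 5)
= ceil(91 / 5)
= 19


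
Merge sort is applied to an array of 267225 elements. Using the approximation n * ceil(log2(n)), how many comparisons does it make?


Merge sort divides the array into halves recursively.
Number of levels = ceil(log2(267225)) = 19
At each level, approximately n = 267225 comparisons are needed for merging.
Total comparisons ~ n * ceil(log2(n)) = 267225 * 19 = 5077275


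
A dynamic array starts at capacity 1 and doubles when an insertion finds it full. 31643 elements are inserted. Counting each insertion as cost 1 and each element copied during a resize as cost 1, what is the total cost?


n = 31643
Insertion costs: 31643
Resizes copy 1, 2, 4, ... up to the largest power of 2 that is <= n-1 = 31642, i.e. 16384.
Copy costs = 1 + 2 + 4 + 8 + 16 + 32 + 64 + 128 + 256 + 512 + 1024 + 2048 + 4096 + 8192 + 16384 = 32767
Total = 31643 + 32767 = 64410


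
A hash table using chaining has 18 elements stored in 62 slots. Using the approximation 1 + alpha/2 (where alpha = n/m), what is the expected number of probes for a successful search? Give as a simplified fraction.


Load factor alpha = n/m = 18/62
Expected probes = 1 + alpha/2 = 1 + 18/(2*62)
= 1 + 18/124
= 124/124 + 18/124
= 142/124
Simplify: 71/62


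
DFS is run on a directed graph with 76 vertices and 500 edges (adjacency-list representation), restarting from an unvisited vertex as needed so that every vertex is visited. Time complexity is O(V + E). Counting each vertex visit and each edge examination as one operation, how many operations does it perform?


A full DFS traversal processes each vertex exactly once (push/pop on stack).
Each directed edge is examined once.
V = 76, E = 500
V + E = 576


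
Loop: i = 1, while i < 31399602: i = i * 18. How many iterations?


i multiplies by 18 each step:
i = 1 -> 18 -> 324 -> 5832 -> 104976 -> 1889568 -> 34012224 (stop)
Iterations = ceil(log_18(31399602)) = 6


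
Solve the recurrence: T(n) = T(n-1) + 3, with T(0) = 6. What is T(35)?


Unrolling the recurrence:
T(35) = T(34) + 3
       = T(33) + 3 + 3
       = T(32) + 3*3
       ...
       = T(0) + 3*35
       = 6 + 105 = 111


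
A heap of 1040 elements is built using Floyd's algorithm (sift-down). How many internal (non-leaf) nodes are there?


Leaf nodes occupy roughly half the array.
Sift-down is called for each internal node, starting from the last one.
Internal nodes = floor(n/2) = floor(1040/2) = 520


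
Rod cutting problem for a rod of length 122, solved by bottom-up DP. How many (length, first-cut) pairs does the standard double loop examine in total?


For each subproblem length i = 1..122, the inner loop considers i possible first cuts.
Total = 1 + 2 + ... + 122
= 122*(122+1)/2
= 122*123/2 = 7503


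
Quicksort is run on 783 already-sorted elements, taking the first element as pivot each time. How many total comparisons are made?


Sum of comparisons per partition:
782 + 781 + ... + 1 + 0
= 783 * (783 - 1) / 2
= 783 * 782 / 2
= 306153


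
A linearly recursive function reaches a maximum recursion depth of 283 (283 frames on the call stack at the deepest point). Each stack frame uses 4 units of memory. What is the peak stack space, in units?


Maximum recursion depth = 283 frames
Memory per frame = 4 units
Total stack space = depth * frame_size
= 283 * 4 = 1132


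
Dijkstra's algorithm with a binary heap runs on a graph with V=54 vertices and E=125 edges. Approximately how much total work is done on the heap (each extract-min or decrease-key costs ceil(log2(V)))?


Dijkstra with a binary heap: each vertex is extracted once, each edge may relax once.
Each heap operation costs O(log V).
V + E = 54 + 125 = 179
ceil(log2(54)) = 6 (since 2^5 = 32 < 54 <= 64 = 2^6)
Total heap work = (V+E) * ceil(log2(V)) = 179 * 6 = 1074


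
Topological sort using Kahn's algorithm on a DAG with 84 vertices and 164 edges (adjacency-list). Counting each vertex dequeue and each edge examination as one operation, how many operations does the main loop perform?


Kahn's algorithm:
  1. Compute in-degrees: O(V + E)
  2. Process queue: each vertex dequeued once (O(V))
     each edge examined once (O(E))
Total = V + E = 84 + 164 = 248


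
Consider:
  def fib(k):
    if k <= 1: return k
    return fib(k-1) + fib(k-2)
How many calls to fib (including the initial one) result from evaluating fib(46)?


Let C(m) = total calls to evaluate fib(m). Then C(0)=C(1)=1, and
C(m) = 1 + C(m-1) + C(m-2) for m >= 2.
Build the table (each entry = 1 + previous two):
  C(0) = 1
  C(1) = 1
  C(2) = 1 + 1 + 1 = 3
  C(3) = 1 + 3 + 1 = 5
  C(4) = 1 + 5 + 3 = 9
  C(5) = 1 + 9 + 5 = 15
  C(6) = 1 + 15 + 9 = 25
  C(7) = 1 + 25 + 15 = 41
  C(8) = 1 + 41 + 25 = 67
  C(9) = 1 + 67 + 41 = 109
  C(10) = 1 + 109 + 67 = 177
  C(11) = 1 + 177 + 109 = 287
  C(12) = 1 + 287 + 177 = 465
  C(13) = 1 + 465 + 287 = 753
  C(14) = 1 + 753 + 465 = 1219
  C(15) = 1 + 1219 + 753 = 1973
  C(16) = 1 + 1973 + 1219 = 3193
  C(17) = 1 + 3193 + 1973 = 5167
  C(18) = 1 + 5167 + 3193 = 8361
  C(19) = 1 + 8361 + 5167 = 13529
  C(20) = 1 + 13529 + 8361 = 21891
  C(21) = 1 + 21891 + 13529 = 35421
  C(22) = 1 + 35421 + 21891 = 57313
  C(23) = 1 + 57313 + 35421 = 92735
  C(24) = 1 + 92735 + 57313 = 150049
  C(25) = 1 + 150049 + 92735 = 242785
  C(26) = 1 + 242785 + 150049 = 392835
  C(27) = 1 + 392835 + 242785 = 635621
  C(28) = 1 + 635621 + 392835 = 1028457
  C(29) = 1 + 1028457 + 635621 = 1664079
  C(30) = 1 + 1664079 + 1028457 = 2692537
  C(31) = 1 + 2692537 + 1664079 = 4356617
  C(32) = 1 + 4356617 + 2692537 = 7049155
  C(33) = 1 + 7049155 + 4356617 = 11405773
  C(34) = 1 + 11405773 + 7049155 = 18454929
  C(35) = 1 + 18454929 + 11405773 = 29860703
  C(36) = 1 + 29860703 + 18454929 = 48315633
  C(37) = 1 + 48315633 + 29860703 = 78176337
  C(38) = 1 + 78176337 + 48315633 = 126491971
  C(39) = 1 + 126491971 + 78176337 = 204668309
  C(40) = 1 + 204668309 + 126491971 = 331160281
  C(41) = 1 + 331160281 + 204668309 = 535828591
  C(42) = 1 + 535828591 + 331160281 = 866988873
  C(43) = 1 + 866988873 + 535828591 = 1402817465
  C(44) = 1 + 1402817465 + 866988873 = 2269806339
  C(45) = 1 + 2269806339 + 1402817465 = 3672623805
  C(46) = 1 + 3672623805 + 2269806339 = 5942430145
Total calls for fib(46) = 5942430145


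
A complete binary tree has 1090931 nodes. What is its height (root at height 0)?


In a complete binary tree, level k holds nodes 2^k .. 2^(k+1)-1 (1-indexed).
Height = floor(log2(n)) = floor(log2(1090931)) = 20
Check: 2^20 = 1048576 <= 1090931 < 2097152 = 2^21


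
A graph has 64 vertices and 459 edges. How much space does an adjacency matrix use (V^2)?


Adjacency matrix: V x V grid of entries
Space = V^2 = 64^2 = 64 * 64 = 4096


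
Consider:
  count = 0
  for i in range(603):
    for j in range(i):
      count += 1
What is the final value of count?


For each i, the inner loop runs i times:
  i=0: inner runs 0 times
  i=1: inner runs 1 time
  i=2: inner runs 2 times
  i=3: inner runs 3 times
  i=4: inner runs 4 times
  i=5: inner runs 5 times
  i=6: inner runs 6 times
  i=7: inner runs 7 times
  ...
Total = 0 + 1 + 2 + ... + 602 = 603*(603-1)/2 = 181503


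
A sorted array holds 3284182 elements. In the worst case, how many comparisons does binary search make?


Halving sequence: 3284182 -> 1642091 -> 821045 -> 410522 -> 205261 -> 102630 -> 51315 -> 25657 -> 12828 -> 6414 -> 3207 -> 1603 -> 801 -> 400 -> 200 -> 100 -> 50 -> 25 -> 12 -> 6 -> 3 -> 1
Number of halvings = 21
Max comparisons = 21 + 1 = 22


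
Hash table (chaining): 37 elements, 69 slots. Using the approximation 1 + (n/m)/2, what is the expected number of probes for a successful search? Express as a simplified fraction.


Computing expected probes:
alpha = 37/69
= 1 + alpha/2
= 1 + 37/(2*69)
= (2*69 + 37) / (2*69)
= 175/138


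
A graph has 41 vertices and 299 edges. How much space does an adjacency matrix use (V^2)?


Adjacency matrix: V x V grid of entries
Space = V^2 = 41^2 = 41 * 41 = 1681


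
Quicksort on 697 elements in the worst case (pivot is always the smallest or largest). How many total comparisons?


In the worst case, each partition step picks the worst pivot:
  Partition 1: 696 comparisons (n-1 elements to compare)
  Partition 2: 695 comparisons
  Partition 3: 694 comparisons
  Partition 4: 693 comparisons
  Partition 5: 692 comparisons
  ...
  Last partition: 0 comparisons
Total = (n-1) + (n-2) + ... + 1 + 0 = n*(n-1)/2
= 697*696/2 = 242556


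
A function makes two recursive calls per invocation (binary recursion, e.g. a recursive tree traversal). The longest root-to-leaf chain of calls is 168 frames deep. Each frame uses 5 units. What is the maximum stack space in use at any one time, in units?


Binary recursion: the two calls run one after the other, so only one root-to-leaf chain of frames is on the stack at a time.
Maximum depth (longest chain) = 168 frames
Each frame = 5 units
Max stack space = 168 * 5 = 840


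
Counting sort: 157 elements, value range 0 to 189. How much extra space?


n = 157 (output array)
k = 190 (count array for 190 distinct values)
Extra space = 157 + 190 = 347


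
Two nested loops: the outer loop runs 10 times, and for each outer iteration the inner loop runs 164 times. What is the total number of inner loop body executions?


Outer loop: 10 iterations
Inner loop: 164 iterations per outer iteration
Total = 10 * 164 = 1640


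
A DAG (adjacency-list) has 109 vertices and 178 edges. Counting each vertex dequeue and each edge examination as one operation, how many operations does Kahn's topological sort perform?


V = 109 (vertex processing)
E = 178 (edge processing)
V + E = 109 + 178 = 287


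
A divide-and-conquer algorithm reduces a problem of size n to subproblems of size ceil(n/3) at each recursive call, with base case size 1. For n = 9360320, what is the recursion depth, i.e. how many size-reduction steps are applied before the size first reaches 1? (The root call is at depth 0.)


Each step divides the size by 3 (rounding up); after k steps the size is ceil(n/3^k), which equals 1 exactly when 3^k >= n.
So the depth is the smallest k with 3^k >= 9360320, i.e. ceil(log_3(9360320)).
3^14 = 4782969 < 9360320 <= 14348907 = 3^15
Recursion depth = 15


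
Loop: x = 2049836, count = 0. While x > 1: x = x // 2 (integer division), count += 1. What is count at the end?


The variable x halves each step:
x = 2049836 -> 1024918 -> 512459 -> 256229 -> 128114 -> 64057 -> 32028 -> 16014 -> 8007 -> 4003 -> 2001 -> 1000 -> 500 -> 250 -> 125 -> 62 -> 31 -> 15 -> 7 -> 3 -> 1
Number of halvings = floor(log2(2049836)) = 20


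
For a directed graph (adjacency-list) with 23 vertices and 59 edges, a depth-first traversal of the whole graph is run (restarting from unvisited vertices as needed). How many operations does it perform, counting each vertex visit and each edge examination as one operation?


A full DFS traversal visits each vertex once and examines each edge once.
V = 23
E = 59
Sum = 23 + 59 = 82


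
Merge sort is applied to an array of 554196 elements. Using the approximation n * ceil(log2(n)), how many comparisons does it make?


Merge sort divides the array into halves recursively.
Number of levels = ceil(log2(554196)) = 20
At each level, approximately n = 554196 comparisons are needed for merging.
Total comparisons ~ n * ceil(log2(n)) = 554196 * 20 = 11083920


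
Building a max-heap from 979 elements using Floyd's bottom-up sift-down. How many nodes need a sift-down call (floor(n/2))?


In a heap of 979 elements (0-indexed array):
  Last element index: 978
  Parent of last element: floor((978 - 1) / 2) = 488
  Internal nodes: indices 0 to 488
  Count = floor(979/2) = 489


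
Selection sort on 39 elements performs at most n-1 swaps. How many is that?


Each of the 38 passes places one element in its final position.
Pass 1: swap minimum into position 0
Pass 2: swap minimum of remaining into position 1
...
Pass 38: last two elements, one swap
Maximum swaps = 39 - 1 = 38


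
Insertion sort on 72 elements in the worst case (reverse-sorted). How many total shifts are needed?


In the worst case (reverse-sorted), each element shifts past all previous:
  Element 1: 1 shifts
  Element 2: 2 shifts
  Element 3: 3 shifts
  Element 4: 4 shifts
  Element 5: 5 shifts
  ...
  Element 71: 71 shifts
Total = 1 + 2 + ... + 71
= 72*(72-1)/2 = 2556


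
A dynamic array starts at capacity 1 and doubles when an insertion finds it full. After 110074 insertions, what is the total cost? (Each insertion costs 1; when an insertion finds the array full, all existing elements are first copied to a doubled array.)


Insertion cost: 110074 (one per element)
Resizes occur just before inserting elements 2, 3, 5, 9, ...
Elements copied at each resize: 1 + 2 + 4 + 8 + 16 + 32 + 64 + 128 + 256 + 512 + 1024 + 2048 + 4096 + 8192 + 16384 + 32768 + 65536
Sum of copies = 131071 (geometric series: 2^k - 1)
Total = 110074 + 131071 = 241145


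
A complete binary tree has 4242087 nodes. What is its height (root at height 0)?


In a complete binary tree, level k holds nodes 2^k .. 2^(k+1)-1 (1-indexed).
Height = floor(log2(n)) = floor(log2(4242087)) = 22
Check: 2^22 = 4194304 <= 4242087 < 8388608 = 2^23


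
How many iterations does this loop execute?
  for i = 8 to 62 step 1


The loop variable i takes values starting at 8 and increments by 1 each iteration.
Sequence: i = 8, 9, 10, 11, 12, 13, 14, 15, 16, ...
The upper bound 62 is inclusive, so the count is floor((last - first) / step) + 1:
floor((62 - 8) / 1) + 1 = floor(54/1) + 1 = 54 + 1 = 55


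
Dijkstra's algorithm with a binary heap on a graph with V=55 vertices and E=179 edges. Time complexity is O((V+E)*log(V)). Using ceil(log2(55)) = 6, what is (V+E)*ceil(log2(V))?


Dijkstra with a binary heap: each vertex is extracted once, each edge may relax once.
Each heap operation costs O(log V).
V + E = 55 + 179 = 234
ceil(log2(55)) = 6 (since 2^5 = 32 < 55 <= 64 = 2^6)
Total heap work = (V+E) * ceil(log2(V)) = 234 * 6 = 1404


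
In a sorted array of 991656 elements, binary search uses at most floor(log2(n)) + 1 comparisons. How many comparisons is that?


Halving sequence: 991656 -> 495828 -> 247914 -> 123957 -> 61978 -> 30989 -> 15494 -> 7747 -> 3873 -> 1936 -> 968 -> 484 -> 242 -> 121 -> 60 -> 30 -> 15 -> 7 -> 3 -> 1
Number of halvings = 19
Max comparisons = 19 + 1 = 20


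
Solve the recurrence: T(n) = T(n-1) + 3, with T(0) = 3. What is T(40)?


Unrolling the recurrence:
T(40) = T(39) + 3
       = T(38) + 3 + 3
       = T(37) + 3*3
       ...
       = T(0) + 3*40
       = 3 + 120 = 123


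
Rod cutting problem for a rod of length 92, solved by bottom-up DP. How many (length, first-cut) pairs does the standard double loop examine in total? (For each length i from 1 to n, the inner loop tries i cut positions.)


For each subproblem length i = 1..92, the inner loop considers i possible first cuts.
Total = 1 + 2 + ... + 92
= 92*(92+1)/2
= 92*93/2 = 4278


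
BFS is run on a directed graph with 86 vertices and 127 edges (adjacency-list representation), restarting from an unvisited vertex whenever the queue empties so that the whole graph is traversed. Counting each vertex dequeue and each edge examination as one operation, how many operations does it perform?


A full BFS traversal dequeues each vertex exactly once and examines each directed edge exactly once.
V = 86 (vertex processing cost)
E = 127 (edge examination cost)
Total operations proportional to V + E = 86 + 127 = 213


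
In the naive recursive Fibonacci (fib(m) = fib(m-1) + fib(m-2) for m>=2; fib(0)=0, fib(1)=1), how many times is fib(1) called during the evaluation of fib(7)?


Let N(m) = number of times fib(m) is called while evaluating fib(7).
N(7) = 1 (the initial call).
N(6) = 1 (only fib(7) calls it).
For 1 <= m <= 5: fib(m) is called by fib(m+1) and fib(m+2), so
  N(m) = N(m+1) + N(m+2).
fib(0) is called only by fib(2), so N(0) = N(2).
Walk down from m=7:
  N(7)=1, N(6)=1, N(5)=2, N(4)=3, N(3)=5, N(2)=8, N(1)=13
N(1) = 13


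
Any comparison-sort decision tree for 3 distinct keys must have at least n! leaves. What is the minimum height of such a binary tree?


A binary decision tree of height h has at most 2^h leaves and needs at least n! of them, so h >= ceil(log2(n!)).
Compute 3! as a running product:
  x2 = 2, x3 = 6
3! = 6
Bracket between powers of 2:
  2^2 = 4 < 6 <= 8 = 2^3
So ceil(log2(3!)) = 3


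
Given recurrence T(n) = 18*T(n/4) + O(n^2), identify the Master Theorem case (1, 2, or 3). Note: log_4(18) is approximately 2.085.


Master Theorem parameters: a=18, b=4, c=2
log_b(a) = 2.085
Compare b^c with a: 4^2 = 16 < 18, so c < log_b(a).
Comparing c=2 vs log_b(a)=2.085:
2 < 2.085 => Case 1
Result: T(n) = O(n^(log_4 18)) ~ O(n^2.085)
Master Theorem case = 1


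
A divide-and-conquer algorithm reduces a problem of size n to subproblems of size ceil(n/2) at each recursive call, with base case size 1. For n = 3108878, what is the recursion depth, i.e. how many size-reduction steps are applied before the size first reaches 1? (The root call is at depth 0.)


Each step divides the size by 2 (rounding up); after k steps the size is ceil(n/2^k), which equals 1 exactly when 2^k >= n.
So the depth is the smallest k with 2^k >= 3108878, i.e. ceil(log_2(3108878)).
2^21 = 2097152 < 3108878 <= 4194304 = 2^22
Recursion depth = 22


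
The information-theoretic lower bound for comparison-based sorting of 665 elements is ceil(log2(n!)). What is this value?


A binary decision tree of height h has at most 2^h leaves and needs at least n! of them, so h >= ceil(log2(n!)).
665! is far too large to multiply out, so use Stirling's series:
  ln(n!) ~ n ln n - n + (1/2) ln(2 pi n) + 1/(12n)  (error below 1/(360 n^3), negligible here)
  ln(665) = 6.4997870
  n ln n = 665 * 6.4997870 = 4322.3584
  (1/2) ln(2 pi * 665) = (1/2) ln(4178.3182) = 4.1688
  1/(12*665) = 0.0001
  ln(665!) ~ 4322.3584 - 665 + 4.1688 + 0.0001 = 3661.5273
Convert to base 2: log2(665!) = 3661.5273 / ln 2 = 3661.5273 / 0.69314718 = 5282.4673
ceil(5282.4673) = 5283


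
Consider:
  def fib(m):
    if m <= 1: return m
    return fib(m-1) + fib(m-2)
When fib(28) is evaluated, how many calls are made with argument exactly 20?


Let N(m) = number of times fib(m) is called while evaluating fib(28).
N(28) = 1 (the initial call).
N(27) = 1 (only fib(28) calls it).
For 1 <= m <= 26: fib(m) is called by fib(m+1) and fib(m+2), so
  N(m) = N(m+1) + N(m+2).
fib(0) is called only by fib(2), so N(0) = N(2).
Walk down from m=28:
  N(28)=1, N(27)=1, N(26)=2, N(25)=3, N(24)=5, N(23)=8, N(22)=13, N(21)=21, N(20)=34
N(20) = 34


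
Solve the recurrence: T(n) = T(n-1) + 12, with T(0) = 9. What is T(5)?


Unrolling the recurrence:
T(5) = T(4) + 12
       = T(3) + 12 + 12
       = T(2) + 12*3
       ...
       = T(0) + 12*5
       = 9 + 60 = 69


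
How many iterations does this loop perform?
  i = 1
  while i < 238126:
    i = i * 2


The loop variable doubles each iteration:
i = 1 -> 2 -> 4 -> 8 -> 16 -> 32 -> 64 -> 128 -> 256 -> 512 -> 1024 -> 2048 -> 4096 -> 8192 -> 16384 -> 32768 -> 65536 -> 131072 -> 262144 (stop, 262144 >= 238126)
Number of doublings = ceil(log2(238126)) = 18


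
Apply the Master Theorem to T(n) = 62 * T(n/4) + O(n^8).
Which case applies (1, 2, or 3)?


The Master Theorem: T(n) = a*T(n/b) + O(n^c)
  a = 62, b = 4, c = 8
log_b(a) = log_4(62) ~ 2.977
Compare b^c with a: 4^8 = 65536 > 62, so c > log_b(a).
Since c > log_b(a), Case 3 applies.
T(n) = O(n^8)
Master Theorem case = 3


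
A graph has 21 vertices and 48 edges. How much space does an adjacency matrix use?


Adjacency matrix: V x V grid of entries
Space = V^2 = 21^2 = 21 * 21 = 441


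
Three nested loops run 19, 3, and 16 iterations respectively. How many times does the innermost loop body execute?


Loop 1 (outermost): 19 iterations
Loop 2 (middle): 3 iterations per outer
Loop 3 (innermost): 16 iterations per middle
Total = 19 * 3 * 16 = 912


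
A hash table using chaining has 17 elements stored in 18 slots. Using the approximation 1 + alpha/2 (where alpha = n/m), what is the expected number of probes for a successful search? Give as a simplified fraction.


Load factor alpha = n/m = 17/18
Expected probes = 1 + alpha/2 = 1 + 17/(2*18)
= 1 + 17/36
= 36/36 + 17/36
= 53/36


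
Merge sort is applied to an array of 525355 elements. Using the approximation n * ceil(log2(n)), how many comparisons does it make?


Merge sort divides the array into halves recursively.
Number of levels = ceil(log2(525355)) = 20
At each level, approximately n = 525355 comparisons are needed for merging.
Total comparisons ~ n * ceil(log2(n)) = 525355 * 20 = 10507100


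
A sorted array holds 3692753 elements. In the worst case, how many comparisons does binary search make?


Halving sequence: 3692753 -> 1846376 -> 923188 -> 461594 -> 230797 -> 115398 -> 57699 -> 28849 -> 14424 -> 7212 -> 3606 -> 1803 -> 901 -> 450 -> 225 -> 112 -> 56 -> 28 -> 14 -> 7 -> 3 -> 1
Number of halvings = 21
Max comparisons = 21 + 1 = 22


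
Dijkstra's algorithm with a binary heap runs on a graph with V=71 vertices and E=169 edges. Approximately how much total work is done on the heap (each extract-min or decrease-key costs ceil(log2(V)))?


Dijkstra with a binary heap: each vertex is extracted once, each edge may relax once.
Each heap operation costs O(log V).
V + E = 71 + 169 = 240
ceil(log2(71)) = 7 (since 2^6 = 64 < 71 <= 128 = 2^7)
Total heap work = (V+E) * ceil(log2(V)) = 240 * 7 = 1680


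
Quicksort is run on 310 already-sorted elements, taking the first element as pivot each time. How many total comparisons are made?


Sum of comparisons per partition:
309 + 308 + ... + 1 + 0
= 310 * (310 - 1) / 2
= 310 * 309 / 2
= 47895


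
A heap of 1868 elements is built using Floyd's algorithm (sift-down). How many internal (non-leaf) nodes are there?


Leaf nodes occupy roughly half the array.
Sift-down is called for each internal node, starting from the last one.
Internal nodes = floor(n/2) = floor(1868/2) = 934


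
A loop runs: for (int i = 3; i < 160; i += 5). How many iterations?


Loop starts at i = 3, increments by 5, stops when i >= 160.
Number of iterations = ceil((160 - 3) / 5)
= ceil(157 / 5)
= 32


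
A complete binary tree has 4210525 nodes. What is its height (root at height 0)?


In a complete binary tree, level k holds nodes 2^k .. 2^(k+1)-1 (1-indexed).
Height = floor(log2(n)) = floor(log2(4210525)) = 22
Check: 2^22 = 4194304 <= 4210525 < 8388608 = 2^23


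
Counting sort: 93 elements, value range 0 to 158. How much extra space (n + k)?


n = 93 (output array)
k = 159 (count array for 159 distinct values)
Extra space = 93 + 159 = 252


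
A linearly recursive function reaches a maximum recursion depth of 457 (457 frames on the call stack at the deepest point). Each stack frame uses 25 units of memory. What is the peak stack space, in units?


Maximum recursion depth = 457 frames
Memory per frame = 25 units
Total stack space = depth * frame_size
= 457 * 25 = 11425


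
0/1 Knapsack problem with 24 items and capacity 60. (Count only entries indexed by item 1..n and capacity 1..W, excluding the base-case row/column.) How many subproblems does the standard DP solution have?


The DP table is indexed by (item, capacity).
Rows: 24 items
Columns: 60 capacity values (1 to W)
Total subproblems = 24 * 60 = 1440


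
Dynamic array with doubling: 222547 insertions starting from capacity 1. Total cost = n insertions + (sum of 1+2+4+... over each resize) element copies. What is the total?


n = 222547
Insertion costs: 222547
Resizes copy 1, 2, 4, ... up to the largest power of 2 that is <= n-1 = 222546, i.e. 131072.
Copy costs = 1 + 2 + 4 + 8 + 16 + 32 + 64 + 128 + 256 + 512 + 1024 + 2048 + 4096 + 8192 + 16384 + 32768 + 65536 + 131072 = 262143
Total = 222547 + 262143 = 484690


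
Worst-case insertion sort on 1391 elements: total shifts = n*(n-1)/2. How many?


Sum of shifts = 1 + 2 + 3 + ... + 1390
= 1391 * 1390 / 2
= 1933490 / 2
= 966745


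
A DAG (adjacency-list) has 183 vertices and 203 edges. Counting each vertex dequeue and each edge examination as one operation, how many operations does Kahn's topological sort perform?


V = 183 (vertex processing)
E = 203 (edge processing)
V + E = 183 + 203 = 386


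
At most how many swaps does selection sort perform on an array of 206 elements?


Each of the 205 passes places one element in its final position.
Pass 1: swap minimum into position 0
Pass 2: swap minimum of remaining into position 1
...
Pass 205: last two elements, one swap
Maximum swaps = 206 - 1 = 205


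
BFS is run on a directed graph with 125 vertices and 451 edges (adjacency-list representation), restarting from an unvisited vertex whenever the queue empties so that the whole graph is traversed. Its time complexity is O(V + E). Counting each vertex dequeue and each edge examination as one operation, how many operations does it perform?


A full BFS traversal dequeues each vertex exactly once and examines each directed edge exactly once.
V = 125 (vertex processing cost)
E = 451 (edge examination cost)
Total operations proportional to V + E = 125 + 451 = 576


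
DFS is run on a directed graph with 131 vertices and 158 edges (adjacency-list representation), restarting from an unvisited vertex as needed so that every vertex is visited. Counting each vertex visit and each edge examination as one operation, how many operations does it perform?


A full DFS traversal processes each vertex exactly once (push/pop on stack).
Each directed edge is examined once.
V = 131, E = 158
V + E = 289


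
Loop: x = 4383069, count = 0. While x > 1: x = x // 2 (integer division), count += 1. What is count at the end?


The variable x halves each step:
x = 4383069 -> 2191534 -> 1095767 -> 547883 -> 273941 -> 136970 -> 68485 -> 34242 -> 17121 -> 8560 -> 4280 -> 2140 -> 1070 -> 535 -> 267 -> 133 -> 66 -> 33 -> 16 -> 8 -> 4 -> 2 -> 1
Number of halvings = floor(log2(4383069)) = 22


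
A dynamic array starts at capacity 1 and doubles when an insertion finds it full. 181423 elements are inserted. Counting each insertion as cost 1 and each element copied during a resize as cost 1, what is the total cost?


n = 181423
Insertion costs: 181423
Resizes copy 1, 2, 4, ... up to the largest power of 2 that is <= n-1 = 181422, i.e. 131072.
Copy costs = 1 + 2 + 4 + 8 + 16 + 32 + 64 + 128 + 256 + 512 + 1024 + 2048 + 4096 + 8192 + 16384 + 32768 + 65536 + 131072 = 262143
Total = 181423 + 262143 = 443566


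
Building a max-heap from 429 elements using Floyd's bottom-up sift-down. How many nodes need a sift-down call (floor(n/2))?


In a heap of 429 elements (0-indexed array):
  Last element index: 428
  Parent of last element: floor((428 - 1) / 2) = 213
  Internal nodes: indices 0 to 213
  Count = floor(429/2) = 214


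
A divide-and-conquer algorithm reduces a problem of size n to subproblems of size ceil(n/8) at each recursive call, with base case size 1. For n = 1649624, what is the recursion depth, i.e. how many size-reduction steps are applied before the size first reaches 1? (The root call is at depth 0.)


Each step divides the size by 8 (rounding up); after k steps the size is ceil(n/8^k), which equals 1 exactly when 8^k >= n.
So the depth is the smallest k with 8^k >= 1649624, i.e. ceil(log_8(1649624)).
8^6 = 262144 < 1649624 <= 2097152 = 8^7
Recursion depth = 7


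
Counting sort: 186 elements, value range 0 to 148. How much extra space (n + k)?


n = 186 (output array)
k = 149 (count array for 149 distinct values)
Extra space = 186 + 149 = 335


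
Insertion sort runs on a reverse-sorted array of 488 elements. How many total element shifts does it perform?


Sum of shifts = 1 + 2 + 3 + ... + 487
= 488 * 487 / 2
= 237656 / 2
= 118828


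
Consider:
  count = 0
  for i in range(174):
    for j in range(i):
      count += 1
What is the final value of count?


For each i, the inner loop runs i times:
  i=0: inner runs 0 times
  i=1: inner runs 1 time
  i=2: inner runs 2 times
  i=3: inner runs 3 times
  i=4: inner runs 4 times
  i=5: inner runs 5 times
  i=6: inner runs 6 times
  i=7: inner runs 7 times
  ...
Total = 0 + 1 + 2 + ... + 173 = 174*(174-1)/2 = 15051


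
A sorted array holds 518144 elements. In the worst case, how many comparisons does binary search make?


Halving sequence: 518144 -> 259072 -> 129536 -> 64768 -> 32384 -> 16192 -> 8096 -> 4048 -> 2024 -> 1012 -> 506 -> 253 -> 126 -> 63 -> 31 -> 15 -> 7 -> 3 -> 1
Number of halvings = 18
Max comparisons = 18 + 1 = 19


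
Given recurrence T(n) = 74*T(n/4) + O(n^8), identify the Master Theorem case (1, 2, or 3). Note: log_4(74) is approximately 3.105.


Master Theorem parameters: a=74, b=4, c=8
log_b(a) = 3.105
Compare b^c with a: 4^8 = 65536 > 74, so c > log_b(a).
Comparing c=8 vs log_b(a)=3.105:
8 > 3.105 => Case 3
Result: T(n) = O(n^8)
Master Theorem case = 3


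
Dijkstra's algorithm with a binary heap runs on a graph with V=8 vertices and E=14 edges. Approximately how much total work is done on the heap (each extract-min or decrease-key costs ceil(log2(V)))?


Dijkstra with a binary heap: each vertex is extracted once, each edge may relax once.
Each heap operation costs O(log V).
V + E = 8 + 14 = 22
ceil(log2(8)) = 3 (since 2^2 = 4 < 8 <= 8 = 2^3)
Total heap work = (V+E) * ceil(log2(V)) = 22 * 3 = 66


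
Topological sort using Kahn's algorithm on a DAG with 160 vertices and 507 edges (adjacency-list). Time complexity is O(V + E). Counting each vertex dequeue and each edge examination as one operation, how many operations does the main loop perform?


Kahn's algorithm:
  1. Compute in-degrees: O(V + E)
  2. Process queue: each vertex dequeued once (O(V))
     each edge examined once (O(E))
Total = V + E = 160 + 507 = 667


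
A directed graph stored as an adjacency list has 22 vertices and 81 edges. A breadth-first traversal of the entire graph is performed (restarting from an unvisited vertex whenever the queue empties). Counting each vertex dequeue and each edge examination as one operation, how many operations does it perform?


A full BFS traversal dequeues each vertex once and examines each edge once.
Vertex visits: 22
Edge visits: 81
V + E = 22 + 81 = 103


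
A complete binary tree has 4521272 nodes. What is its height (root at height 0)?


In a complete binary tree, level k holds nodes 2^k .. 2^(k+1)-1 (1-indexed).
Height = floor(log2(n)) = floor(log2(4521272)) = 22
Check: 2^22 = 4194304 <= 4521272 < 8388608 = 2^23


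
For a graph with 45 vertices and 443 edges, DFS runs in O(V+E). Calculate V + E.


A full DFS traversal visits each vertex once and examines each edge once.
V = 45
E = 443
Sum = 45 + 443 = 488


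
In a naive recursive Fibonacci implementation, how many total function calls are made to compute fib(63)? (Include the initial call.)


Let C(m) = total calls to evaluate fib(m). Then C(0)=C(1)=1, and
C(m) = 1 + C(m-1) + C(m-2) for m >= 2.
Build the table (each entry = 1 + previous two):
  C(0) = 1
  C(1) = 1
  C(2) = 1 + 1 + 1 = 3
  C(3) = 1 + 3 + 1 = 5
  C(4) = 1 + 5 + 3 = 9
  C(5) = 1 + 9 + 5 = 15
  C(6) = 1 + 15 + 9 = 25
  C(7) = 1 + 25 + 15 = 41
  C(8) = 1 + 41 + 25 = 67
  C(9) = 1 + 67 + 41 = 109
  C(10) = 1 + 109 + 67 = 177
  C(11) = 1 + 177 + 109 = 287
  C(12) = 1 + 287 + 177 = 465
  C(13) = 1 + 465 + 287 = 753
  C(14) = 1 + 753 + 465 = 1219
  C(15) = 1 + 1219 + 753 = 1973
  C(16) = 1 + 1973 + 1219 = 3193
  C(17) = 1 + 3193 + 1973 = 5167
  C(18) = 1 + 5167 + 3193 = 8361
  C(19) = 1 + 8361 + 5167 = 13529
  C(20) = 1 + 13529 + 8361 = 21891
  C(21) = 1 + 21891 + 13529 = 35421
  C(22) = 1 + 35421 + 21891 = 57313
  C(23) = 1 + 57313 + 35421 = 92735
  C(24) = 1 + 92735 + 57313 = 150049
  C(25) = 1 + 150049 + 92735 = 242785
  C(26) = 1 + 242785 + 150049 = 392835
  C(27) = 1 + 392835 + 242785 = 635621
  C(28) = 1 + 635621 + 392835 = 1028457
  C(29) = 1 + 1028457 + 635621 = 1664079
  C(30) = 1 + 1664079 + 1028457 = 2692537
  C(31) = 1 + 2692537 + 1664079 = 4356617
  C(32) = 1 + 4356617 + 2692537 = 7049155
  C(33) = 1 + 7049155 + 4356617 = 11405773
  C(34) = 1 + 11405773 + 7049155 = 18454929
  C(35) = 1 + 18454929 + 11405773 = 29860703
  C(36) = 1 + 29860703 + 18454929 = 48315633
  C(37) = 1 + 48315633 + 29860703 = 78176337
  C(38) = 1 + 78176337 + 48315633 = 126491971
  C(39) = 1 + 126491971 + 78176337 = 204668309
  C(40) = 1 + 204668309 + 126491971 = 331160281
  C(41) = 1 + 331160281 + 204668309 = 535828591
  C(42) = 1 + 535828591 + 331160281 = 866988873
  C(43) = 1 + 866988873 + 535828591 = 1402817465
  C(44) = 1 + 1402817465 + 866988873 = 2269806339
  C(45) = 1 + 2269806339 + 1402817465 = 3672623805
  C(46) = 1 + 3672623805 + 2269806339 = 5942430145
  C(47) = 1 + 5942430145 + 3672623805 = 9615053951
  C(48) = 1 + 9615053951 + 5942430145 = 15557484097
  C(49) = 1 + 15557484097 + 9615053951 = 25172538049
  C(50) = 1 + 25172538049 + 15557484097 = 40730022147
  C(51) = 1 + 40730022147 + 25172538049 = 65902560197
  C(52) = 1 + 65902560197 + 40730022147 = 106632582345
  C(53) = 1 + 106632582345 + 65902560197 = 172535142543
  C(54) = 1 + 172535142543 + 106632582345 = 279167724889
  C(55) = 1 + 279167724889 + 172535142543 = 451702867433
  C(56) = 1 + 451702867433 + 279167724889 = 730870592323
  C(57) = 1 + 730870592323 + 451702867433 = 1182573459757
  C(58) = 1 + 1182573459757 + 730870592323 = 1913444052081
  C(59) = 1 + 1913444052081 + 1182573459757 = 3096017511839
  C(60) = 1 + 3096017511839 + 1913444052081 = 5009461563921
  C(61) = 1 + 5009461563921 + 3096017511839 = 8105479075761
  C(62) = 1 + 8105479075761 + 5009461563921 = 13114940639683
  C(63) = 1 + 13114940639683 + 8105479075761 = 21220419715445
Total calls for fib(63) = 21220419715445


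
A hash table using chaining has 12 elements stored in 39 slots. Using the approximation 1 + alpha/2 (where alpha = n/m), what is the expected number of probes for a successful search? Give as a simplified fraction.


Load factor alpha = n/m = 12/39
Expected probes = 1 + alpha/2 = 1 + 12/(2*39)
= 1 + 12/78
= 78/78 + 12/78
= 90/78
Simplify: 15/13


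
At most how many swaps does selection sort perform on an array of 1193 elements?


Each of the 1192 passes places one element in its final position.
Pass 1: swap minimum into position 0
Pass 2: swap minimum of remaining into position 1
...
Pass 1192: last two elements, one swap
Maximum swaps = 1193 - 1 = 1192


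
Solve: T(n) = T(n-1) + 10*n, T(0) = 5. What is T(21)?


Expanding the recurrence:
T(21) = T(20) + 10*21
       = T(19) + 10*20 + 10*21
       ...
       = T(0) + 10*(1 + 2 + ... + 21)
       = 5 + 10 * 21*22/2
       = 5 + 10 * 231
       = 5 + 2310 = 2315


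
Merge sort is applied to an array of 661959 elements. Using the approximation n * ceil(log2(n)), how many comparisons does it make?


Merge sort divides the array into halves recursively.
Number of levels = ceil(log2(661959)) = 20
At each level, approximately n = 661959 comparisons are needed for merging.
Total comparisons ~ n * ceil(log2(n)) = 661959 * 20 = 13239180


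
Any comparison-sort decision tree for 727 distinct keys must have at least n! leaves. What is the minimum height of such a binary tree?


A binary decision tree of height h has at most 2^h leaves and needs at least n! of them, so h >= ceil(log2(n!)).
727! is far too large to multiply out, so use Stirling's series:
  ln(n!) ~ n ln n - n + (1/2) ln(2 pi n) + 1/(12n)  (error below 1/(360 n^3), negligible here)
  ln(727) = 6.5889265
  n ln n = 727 * 6.5889265 = 4790.1496
  (1/2) ln(2 pi * 727) = (1/2) ln(4567.8757) = 4.2134
  1/(12*727) = 0.0001
  ln(727!) ~ 4790.1496 - 727 + 4.2134 + 0.0001 = 4067.3631
Convert to base 2: log2(727!) = 4067.3631 / ln 2 = 4067.3631 / 0.69314718 = 5867.9646
ceil(5867.9646) = 5868


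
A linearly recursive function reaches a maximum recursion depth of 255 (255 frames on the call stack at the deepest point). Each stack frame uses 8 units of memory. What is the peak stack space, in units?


Maximum recursion depth = 255 frames
Memory per frame = 8 units
Total stack space = depth * frame_size
= 255 * 8 = 2040


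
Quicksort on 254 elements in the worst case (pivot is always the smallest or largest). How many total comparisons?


In the worst case, each partition step picks the worst pivot:
  Partition 1: 253 comparisons (n-1 elements to compare)
  Partition 2: 252 comparisons
  Partition 3: 251 comparisons
  Partition 4: 250 comparisons
  Partition 5: 249 comparisons
  ...
  Last partition: 0 comparisons
Total = (n-1) + (n-2) + ... + 1 + 0 = n*(n-1)/2
= 254*253/2 = 32131


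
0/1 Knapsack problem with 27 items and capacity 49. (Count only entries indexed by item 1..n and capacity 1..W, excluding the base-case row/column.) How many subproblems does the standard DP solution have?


The DP table is indexed by (item, capacity).
Rows: 27 items
Columns: 49 capacity values (1 to W)
Total subproblems = 27 * 49 = 1323


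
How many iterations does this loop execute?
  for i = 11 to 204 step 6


The loop variable i takes values starting at 11 and increments by 6 each iteration.
Sequence: i = 11, 17, 23, 29, 35, 41, 47, 53, 59, ...
The upper bound 204 is inclusive, so the count is floor((last - first) / step) + 1:
floor((204 - 11) / 6) + 1 = floor(193/6) + 1 = 32 + 1 = 33


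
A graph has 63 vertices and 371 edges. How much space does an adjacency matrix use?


Adjacency matrix: V x V grid of entries
Space = V^2 = 63^2 = 63 * 63 = 3969


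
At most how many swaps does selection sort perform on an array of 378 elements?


Each of the 377 passes places one element in its final position.
Pass 1: swap minimum into position 0
Pass 2: swap minimum of remaining into position 1
...
Pass 377: last two elements, one swap
Maximum swaps = 378 - 1 = 377


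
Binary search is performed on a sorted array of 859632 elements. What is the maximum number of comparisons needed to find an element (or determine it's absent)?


Binary search halves the search space each comparison:
  Step 1: search space = 859632 -> 429816
  Step 2: search space = 429816 -> 214908
  Step 3: search space = 214908 -> 107454
  Step 4: search space = 107454 -> 53727
  Step 5: search space = 53727 -> 26863
  Step 6: search space = 26863 -> 13431
  Step 7: search space = 13431 -> 6715
  Step 8: search space = 6715 -> 3357
  Step 9: search space = 3357 -> 1678
  Step 10: search space = 1678 -> 839
  Step 11: search space = 839 -> 419
  Step 12: search space = 419 -> 209
  Step 13: search space = 209 -> 104
  Step 14: search space = 104 -> 52
  Step 15: search space = 52 -> 26
  Step 16: search space = 26 -> 13
  Step 17: search space = 13 -> 6
  Step 18: search space = 6 -> 3
  Step 19: search space = 3 -> 1
  Step 20: search space = 1 (final check)
Maximum comparisons = floor(log2(859632)) + 1 = 19 + 1 = 20


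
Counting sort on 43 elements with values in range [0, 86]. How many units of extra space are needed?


Output array size: 43 (to store sorted result)
Count array size: 87 (one slot per possible value, range 0 to 86)
Total extra space = 43 + 87 = 130


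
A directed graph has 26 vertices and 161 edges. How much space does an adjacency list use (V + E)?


Adjacency list: one list head per vertex + one entry per edge
Vertex heads: 26
Edge entries: 161
Total = 26 + 161 = 187


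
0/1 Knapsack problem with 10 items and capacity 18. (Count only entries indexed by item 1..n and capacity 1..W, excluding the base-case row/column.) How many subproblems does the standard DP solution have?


The DP table is indexed by (item, capacity).
Rows: 10 items
Columns: 18 capacity values (1 to W)
Total subproblems = 10 * 18 = 180


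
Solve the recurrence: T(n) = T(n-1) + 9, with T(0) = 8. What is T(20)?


Unrolling the recurrence:
T(20) = T(19) + 9
       = T(18) + 9 + 9
       = T(17) + 9*3
       ...
       = T(0) + 9*20
       = 8 + 180 = 188
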